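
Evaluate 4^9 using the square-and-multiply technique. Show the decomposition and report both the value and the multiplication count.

Computing 4^9 by squaring (build up from 4^1; each line after the first costs one multiplication):

4^1 = 4
4^2 = (4^1)^2 = 4^2 = 16
4^4 = (4^2)^2 = 16^2 = 256
4^8 = (4^4)^2 = 256^2 = 65536
4^9 = 4 * 4^8 = 4 * 65536 = 262144

Result: 262144
Multiplications needed: 4 (4 lines after 4^1)

4^9 = 262144. Using exponentiation by squaring, this requires 4 multiplications. The key idea: if the exponent is even, square the half-power; if odd, multiply by the base once.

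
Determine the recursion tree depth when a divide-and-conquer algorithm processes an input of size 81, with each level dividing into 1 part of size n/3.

For divide and conquer with division factor 3:

Problem sizes at each level:
Level 0: 81
Level 1: 27
Level 2: 9
Level 3: 3
Level 4: 1

The root is level 0 and the size-1 base case is level 4 (the tree spans levels 0 through 4, i.e. 5 levels counting the root), so the depth is the number of divisions: log_3(81) = 4

The recursion tree depth is log_3(81) = 4. At each level, the problem size is divided by 3, so it takes 4 divisions to reduce to a base case of size 1. The algorithm makes 1 recursive call at each level.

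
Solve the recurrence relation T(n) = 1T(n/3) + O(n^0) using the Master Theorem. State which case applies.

Master Theorem for T(n) = 1T(n/3) + O(n^0):

a = 1, b = 3, c = 0
log_b(a) = log_3(1) = 0.0000

Case 2: c = 0 = log_3(1) = 0.0000
T(n) = O(n^0 log n) = O(log n)

For T(n) = 1T(n/3) + O(n^0): log_3(1) = 0.0000. This is Case 2 of the Master Theorem (c = log_b(a), equal work at all levels), giving O(log n).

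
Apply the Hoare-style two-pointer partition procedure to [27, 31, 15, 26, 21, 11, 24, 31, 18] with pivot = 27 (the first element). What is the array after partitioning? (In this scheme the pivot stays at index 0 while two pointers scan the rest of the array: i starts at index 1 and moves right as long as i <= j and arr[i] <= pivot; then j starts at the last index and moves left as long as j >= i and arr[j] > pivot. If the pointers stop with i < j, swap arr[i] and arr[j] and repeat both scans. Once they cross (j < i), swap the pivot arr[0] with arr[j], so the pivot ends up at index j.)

Hoare-style two-pointer partition with pivot = 27:

Initial array: [27, 31, 15, 26, 21, 11, 24, 31, 18]

Pointers start at i = 1, j = 8.
i stops at index 1 (arr[1]=31 > 27), j stops at index 8 (arr[8]=18 <= 27): swap arr[1] and arr[8], array becomes [27, 18, 15, 26, 21, 11, 24, 31, 31]
i ends at 7, j ends at 6: the pointers have crossed (j < i), so scanning stops.

Swap pivot arr[0] with arr[6] to place pivot at position 6: [24, 18, 15, 26, 21, 11, 27, 31, 31]
Pivot position: 6

After partitioning with pivot 27, the array becomes [24, 18, 15, 26, 21, 11, 27, 31, 31]. The pivot is placed at index 6. All elements to the left of the pivot are <= 27, and all elements to the right are > 27.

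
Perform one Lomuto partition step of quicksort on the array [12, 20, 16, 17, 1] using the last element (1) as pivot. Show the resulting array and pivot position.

Lomuto partition with pivot = 1:

Initial array: [12, 20, 16, 17, 1]

arr[0]=12 > 1: no swap
arr[1]=20 > 1: no swap
arr[2]=16 > 1: no swap
arr[3]=17 > 1: no swap

Place pivot at position 0: [1, 20, 16, 17, 12]
Pivot position: 0

After partitioning with pivot 1, the array becomes [1, 20, 16, 17, 12]. The pivot is placed at index 0. All elements to the left of the pivot are <= 1, and all elements to the right are > 1.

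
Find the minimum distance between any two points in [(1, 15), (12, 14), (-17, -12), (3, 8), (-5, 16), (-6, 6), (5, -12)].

Computing all pairwise distances among 7 points:

d((1, 15), (12, 14)) = 11.0454
d((1, 15), (-17, -12)) = 32.45
d((1, 15), (3, 8)) = 7.2801
d((1, 15), (-5, 16)) = 6.0828 <-- minimum
d((1, 15), (-6, 6)) = 11.4018
d((1, 15), (5, -12)) = 27.2947
d((12, 14), (-17, -12)) = 38.9487
d((12, 14), (3, 8)) = 10.8167
d((12, 14), (-5, 16)) = 17.1172
d((12, 14), (-6, 6)) = 19.6977
d((12, 14), (5, -12)) = 26.9258
d((-17, -12), (3, 8)) = 28.2843
d((-17, -12), (-5, 16)) = 30.4631
d((-17, -12), (-6, 6)) = 21.095
d((-17, -12), (5, -12)) = 22.0
d((3, 8), (-5, 16)) = 11.3137
d((3, 8), (-6, 6)) = 9.2195
d((3, 8), (5, -12)) = 20.0998
d((-5, 16), (-6, 6)) = 10.0499
d((-5, 16), (5, -12)) = 29.7321
d((-6, 6), (5, -12)) = 21.095

Closest pair: (1, 15) and (-5, 16) with distance 6.0828

The closest pair is (1, 15) and (-5, 16) with Euclidean distance 6.0828. For 7 points, brute-force pairwise comparison is shown above. For large n, the divide-and-conquer algorithm (sort by x, recurse on halves, check the dividing strip) achieves O(n log n).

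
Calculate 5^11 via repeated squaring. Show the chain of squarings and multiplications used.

Computing 5^11 by squaring (build up from 5^1; each line after the first costs one multiplication):

5^1 = 5
5^2 = (5^1)^2 = 5^2 = 25
5^4 = (5^2)^2 = 25^2 = 625
5^5 = 5 * 5^4 = 5 * 625 = 3125
5^10 = (5^5)^2 = 3125^2 = 9765625
5^11 = 5 * 5^10 = 5 * 9765625 = 48828125

Result: 48828125
Multiplications needed: 5 (5 lines after 5^1)

5^11 = 48828125. Using exponentiation by squaring, this requires 5 multiplications. The key idea: if the exponent is even, square the half-power; if odd, multiply by the base once.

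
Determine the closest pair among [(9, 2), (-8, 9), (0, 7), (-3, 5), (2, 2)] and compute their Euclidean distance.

Computing all pairwise distances among 5 points:

d((9, 2), (-8, 9)) = 18.3848
d((9, 2), (0, 7)) = 10.2956
d((9, 2), (-3, 5)) = 12.3693
d((9, 2), (2, 2)) = 7.0
d((-8, 9), (0, 7)) = 8.2462
d((-8, 9), (-3, 5)) = 6.4031
d((-8, 9), (2, 2)) = 12.2066
d((0, 7), (-3, 5)) = 3.6056 <-- minimum
d((0, 7), (2, 2)) = 5.3852
d((-3, 5), (2, 2)) = 5.831

Closest pair: (0, 7) and (-3, 5) with distance 3.6056

The closest pair is (0, 7) and (-3, 5) with Euclidean distance 3.6056. For 5 points, brute-force pairwise comparison is shown above. For large n, the divide-and-conquer algorithm (sort by x, recurse on halves, check the dividing strip) achieves O(n log n).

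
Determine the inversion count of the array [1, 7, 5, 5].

Finding inversions in [1, 7, 5, 5]:

(1, 2): arr[1]=7 > arr[2]=5
(1, 3): arr[1]=7 > arr[3]=5

Total inversions: 2

The array has 2 inversion(s): (1,2), (1,3). Each pair (i,j) satisfies i < j and arr[i] > arr[j].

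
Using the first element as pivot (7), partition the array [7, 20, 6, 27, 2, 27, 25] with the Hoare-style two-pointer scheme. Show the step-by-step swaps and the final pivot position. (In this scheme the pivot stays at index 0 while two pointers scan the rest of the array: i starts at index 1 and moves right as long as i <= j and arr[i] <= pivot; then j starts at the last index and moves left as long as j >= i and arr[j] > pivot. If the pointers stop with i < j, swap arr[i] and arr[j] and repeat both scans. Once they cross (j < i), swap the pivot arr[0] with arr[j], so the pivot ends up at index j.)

Hoare-style two-pointer partition with pivot = 7:

Initial array: [7, 20, 6, 27, 2, 27, 25]

Pointers start at i = 1, j = 6.
i stops at index 1 (arr[1]=20 > 7), j stops at index 4 (arr[4]=2 <= 7): swap arr[1] and arr[4], array becomes [7, 2, 6, 27, 20, 27, 25]
i ends at 3, j ends at 2: the pointers have crossed (j < i), so scanning stops.

Swap pivot arr[0] with arr[2] to place pivot at position 2: [6, 2, 7, 27, 20, 27, 25]
Pivot position: 2

After partitioning with pivot 7, the array becomes [6, 2, 7, 27, 20, 27, 25]. The pivot is placed at index 2. All elements to the left of the pivot are <= 7, and all elements to the right are > 7.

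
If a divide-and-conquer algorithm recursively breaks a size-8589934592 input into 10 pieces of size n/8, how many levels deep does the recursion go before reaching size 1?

For divide and conquer with division factor 8:

Problem sizes at each level:
Level 0: 8589934592
Level 1: 1073741824
Level 2: 134217728
Level 3: 16777216
Level 4: 2097152
Level 5: 262144
Level 6: 32768
Level 7: 4096
Level 8: 512
Level 9: 64
Level 10: 8
Level 11: 1

The root is level 0 and the size-1 base case is level 11 (the tree spans levels 0 through 11, i.e. 12 levels counting the root), so the depth is the number of divisions: log_8(8589934592) = 11

The recursion tree depth is log_8(8589934592) = 11. At each level, the problem size is divided by 8, so it takes 11 divisions to reduce to a base case of size 1. The algorithm makes 10 recursive calls at each level.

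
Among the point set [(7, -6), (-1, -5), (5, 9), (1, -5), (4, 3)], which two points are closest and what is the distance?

Computing all pairwise distances among 5 points:

d((7, -6), (-1, -5)) = 8.0623
d((7, -6), (5, 9)) = 15.1327
d((7, -6), (1, -5)) = 6.0828
d((7, -6), (4, 3)) = 9.4868
d((-1, -5), (5, 9)) = 15.2315
d((-1, -5), (1, -5)) = 2.0 <-- minimum
d((-1, -5), (4, 3)) = 9.434
d((5, 9), (1, -5)) = 14.5602
d((5, 9), (4, 3)) = 6.0828
d((1, -5), (4, 3)) = 8.544

Closest pair: (-1, -5) and (1, -5) with distance 2.0

The closest pair is (-1, -5) and (1, -5) with Euclidean distance 2.0. For 5 points, brute-force pairwise comparison is shown above. For large n, the divide-and-conquer algorithm (sort by x, recurse on halves, check the dividing strip) achieves O(n log n).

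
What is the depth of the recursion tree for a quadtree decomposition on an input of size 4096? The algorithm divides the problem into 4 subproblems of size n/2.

For divide and conquer with division factor 2:

Problem sizes at each level:
Level 0: 4096
Level 1: 2048
Level 2: 1024
Level 3: 512
Level 4: 256
Level 5: 128
Level 6: 64
Level 7: 32
Level 8: 16
Level 9: 8
Level 10: 4
Level 11: 2
Level 12: 1

The root is level 0 and the size-1 base case is level 12 (the tree spans levels 0 through 12, i.e. 13 levels counting the root), so the depth is the number of divisions: log_2(4096) = 12

The recursion tree depth is log_2(4096) = 12. At each level, the problem size is divided by 2, so it takes 12 divisions to reduce to a base case of size 1. The algorithm makes 4 recursive calls at each level.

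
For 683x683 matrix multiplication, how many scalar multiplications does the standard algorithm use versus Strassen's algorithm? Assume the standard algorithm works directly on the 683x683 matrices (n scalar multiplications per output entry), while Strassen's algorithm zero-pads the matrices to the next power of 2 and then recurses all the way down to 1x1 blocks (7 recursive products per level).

Matrix multiplication for 683x683 matrices:

Strassen's algorithm requires power-of-2 dimensions. Pad 683x683 to 1024x1024 (next power of 2).

Standard algorithm: 683^3 = 318611987 multiplications
Strassen's algorithm: 7^(log2(1024)) = 7^10 = 282475249 multiplications
Savings: 318611987 - 282475249 = 36136738 multiplications

Standard: 318611987 multiplications (683^3). Strassen: 282475249 multiplications (7^10, after padding to 1024x1024). Strassen reduces 8 recursive multiplications to 7 at each level.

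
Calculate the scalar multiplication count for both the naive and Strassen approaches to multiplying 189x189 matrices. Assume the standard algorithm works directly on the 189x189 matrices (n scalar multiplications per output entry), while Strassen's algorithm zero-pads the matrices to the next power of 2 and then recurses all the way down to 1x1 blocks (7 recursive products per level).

Matrix multiplication for 189x189 matrices:

Strassen's algorithm requires power-of-2 dimensions. Pad 189x189 to 256x256 (next power of 2).

Standard algorithm: 189^3 = 6751269 multiplications
Strassen's algorithm: 7^(log2(256)) = 7^8 = 5764801 multiplications
Savings: 6751269 - 5764801 = 986468 multiplications

Standard: 6751269 multiplications (189^3). Strassen: 5764801 multiplications (7^8, after padding to 256x256). Strassen reduces 8 recursive multiplications to 7 at each level.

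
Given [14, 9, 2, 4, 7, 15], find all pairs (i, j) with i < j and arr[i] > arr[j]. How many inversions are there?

Finding inversions in [14, 9, 2, 4, 7, 15]:

(0, 1): arr[0]=14 > arr[1]=9
(0, 2): arr[0]=14 > arr[2]=2
(0, 3): arr[0]=14 > arr[3]=4
(0, 4): arr[0]=14 > arr[4]=7
(1, 2): arr[1]=9 > arr[2]=2
(1, 3): arr[1]=9 > arr[3]=4
(1, 4): arr[1]=9 > arr[4]=7

Total inversions: 7

The array has 7 inversion(s): (0,1), (0,2), (0,3), (0,4), (1,2), (1,3), (1,4). Each pair (i,j) satisfies i < j and arr[i] > arr[j].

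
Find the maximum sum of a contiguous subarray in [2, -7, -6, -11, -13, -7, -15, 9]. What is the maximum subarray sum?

Using Kadane's algorithm on [2, -7, -6, -11, -13, -7, -15, 9]:

Scanning through the array:
Position 1 (value -7): max_ending_here = -5, max_so_far = 2
Position 2 (value -6): max_ending_here = -6, max_so_far = 2
Position 3 (value -11): max_ending_here = -11, max_so_far = 2
Position 4 (value -13): max_ending_here = -13, max_so_far = 2
Position 5 (value -7): max_ending_here = -7, max_so_far = 2
Position 6 (value -15): max_ending_here = -15, max_so_far = 2
Position 7 (value 9): max_ending_here = 9, max_so_far = 9

Maximum subarray: [9]
Maximum sum: 9

The maximum subarray is [9] with sum 9. This subarray runs from index 7 to index 7.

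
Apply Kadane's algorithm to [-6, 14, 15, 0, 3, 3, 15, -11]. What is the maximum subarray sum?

Using Kadane's algorithm on [-6, 14, 15, 0, 3, 3, 15, -11]:

Scanning through the array:
Position 1 (value 14): max_ending_here = 14, max_so_far = 14
Position 2 (value 15): max_ending_here = 29, max_so_far = 29
Position 3 (value 0): max_ending_here = 29, max_so_far = 29
Position 4 (value 3): max_ending_here = 32, max_so_far = 32
Position 5 (value 3): max_ending_here = 35, max_so_far = 35
Position 6 (value 15): max_ending_here = 50, max_so_far = 50
Position 7 (value -11): max_ending_here = 39, max_so_far = 50

Maximum subarray: [14, 15, 0, 3, 3, 15]
Maximum sum: 50

The maximum subarray is [14, 15, 0, 3, 3, 15] with sum 50. This subarray runs from index 1 to index 6.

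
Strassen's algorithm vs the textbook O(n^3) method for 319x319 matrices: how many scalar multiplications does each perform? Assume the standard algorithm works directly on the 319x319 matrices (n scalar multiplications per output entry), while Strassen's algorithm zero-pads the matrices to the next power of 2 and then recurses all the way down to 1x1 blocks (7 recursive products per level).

Matrix multiplication for 319x319 matrices:

Strassen's algorithm requires power-of-2 dimensions. Pad 319x319 to 512x512 (next power of 2).

Standard algorithm: 319^3 = 32461759 multiplications
Strassen's algorithm: 7^(log2(512)) = 7^9 = 40353607 multiplications
Difference: 32461759 - 40353607 = -7891848 (Strassen uses MORE here due to padding overhead — for small or just-over-power-of-2 n, padding can outweigh the per-level savings)

Standard: 32461759 multiplications (319^3). Strassen: 40353607 multiplications (7^9, after padding to 512x512). Strassen reduces 8 recursive multiplications to 7 at each level.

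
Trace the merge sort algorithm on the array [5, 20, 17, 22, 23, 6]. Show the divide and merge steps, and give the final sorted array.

Merge sort trace:

Split: [5, 20, 17, 22, 23, 6] -> [5, 20, 17] and [22, 23, 6]
  Split: [5, 20, 17] -> [5] and [20, 17]
    Split: [20, 17] -> [20] and [17]
    Merge: [20] + [17] -> [17, 20]
  Merge: [5] + [17, 20] -> [5, 17, 20]
  Split: [22, 23, 6] -> [22] and [23, 6]
    Split: [23, 6] -> [23] and [6]
    Merge: [23] + [6] -> [6, 23]
  Merge: [22] + [6, 23] -> [6, 22, 23]
Merge: [5, 17, 20] + [6, 22, 23] -> [5, 6, 17, 20, 22, 23]

Final sorted array: [5, 6, 17, 20, 22, 23]

The merge sort proceeds by recursively splitting the array and merging sorted halves.
After all merges, the sorted array is [5, 6, 17, 20, 22, 23].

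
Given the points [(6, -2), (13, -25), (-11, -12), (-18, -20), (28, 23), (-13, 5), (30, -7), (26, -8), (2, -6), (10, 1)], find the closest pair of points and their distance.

Computing all pairwise distances among 10 points:

d((6, -2), (13, -25)) = 24.0416
d((6, -2), (-11, -12)) = 19.7231
d((6, -2), (-18, -20)) = 30.0
d((6, -2), (28, 23)) = 33.3017
d((6, -2), (-13, 5)) = 20.2485
d((6, -2), (30, -7)) = 24.5153
d((6, -2), (26, -8)) = 20.8806
d((6, -2), (2, -6)) = 5.6569
d((6, -2), (10, 1)) = 5.0
d((13, -25), (-11, -12)) = 27.2947
d((13, -25), (-18, -20)) = 31.4006
d((13, -25), (28, 23)) = 50.2892
d((13, -25), (-13, 5)) = 39.6989
d((13, -25), (30, -7)) = 24.7588
d((13, -25), (26, -8)) = 21.4009
d((13, -25), (2, -6)) = 21.9545
d((13, -25), (10, 1)) = 26.1725
d((-11, -12), (-18, -20)) = 10.6301
d((-11, -12), (28, 23)) = 52.4023
d((-11, -12), (-13, 5)) = 17.1172
d((-11, -12), (30, -7)) = 41.3038
d((-11, -12), (26, -8)) = 37.2156
d((-11, -12), (2, -6)) = 14.3178
d((-11, -12), (10, 1)) = 24.6982
d((-18, -20), (28, 23)) = 62.9682
d((-18, -20), (-13, 5)) = 25.4951
d((-18, -20), (30, -7)) = 49.7293
d((-18, -20), (26, -8)) = 45.607
d((-18, -20), (2, -6)) = 24.4131
d((-18, -20), (10, 1)) = 35.0
d((28, 23), (-13, 5)) = 44.7772
d((28, 23), (30, -7)) = 30.0666
d((28, 23), (26, -8)) = 31.0644
d((28, 23), (2, -6)) = 38.9487
d((28, 23), (10, 1)) = 28.4253
d((-13, 5), (30, -7)) = 44.643
d((-13, 5), (26, -8)) = 41.1096
d((-13, 5), (2, -6)) = 18.6011
d((-13, 5), (10, 1)) = 23.3452
d((30, -7), (26, -8)) = 4.1231 <-- minimum
d((30, -7), (2, -6)) = 28.0179
d((30, -7), (10, 1)) = 21.5407
d((26, -8), (2, -6)) = 24.0832
d((26, -8), (10, 1)) = 18.3576
d((2, -6), (10, 1)) = 10.6301

Closest pair: (30, -7) and (26, -8) with distance 4.1231

The closest pair is (30, -7) and (26, -8) with Euclidean distance 4.1231. For 10 points, brute-force pairwise comparison is shown above. For large n, the divide-and-conquer algorithm (sort by x, recurse on halves, check the dividing strip) achieves O(n log n).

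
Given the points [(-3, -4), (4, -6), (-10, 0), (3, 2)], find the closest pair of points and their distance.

Computing all pairwise distances among 4 points:

d((-3, -4), (4, -6)) = 7.2801 <-- minimum
d((-3, -4), (-10, 0)) = 8.0623
d((-3, -4), (3, 2)) = 8.4853
d((4, -6), (-10, 0)) = 15.2315
d((4, -6), (3, 2)) = 8.0623
d((-10, 0), (3, 2)) = 13.1529

Closest pair: (-3, -4) and (4, -6) with distance 7.2801

The closest pair is (-3, -4) and (4, -6) with Euclidean distance 7.2801. For 4 points, brute-force pairwise comparison is shown above. For large n, the divide-and-conquer algorithm (sort by x, recurse on halves, check the dividing strip) achieves O(n log n).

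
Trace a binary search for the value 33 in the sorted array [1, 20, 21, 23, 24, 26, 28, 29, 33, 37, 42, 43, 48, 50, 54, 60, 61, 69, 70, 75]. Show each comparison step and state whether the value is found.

Binary search for 33 in [1, 20, 21, 23, 24, 26, 28, 29, 33, 37, 42, 43, 48, 50, 54, 60, 61, 69, 70, 75]:

lo=0, hi=19, mid=9, arr[mid]=37 -> 37 > 33, search left half
lo=0, hi=8, mid=4, arr[mid]=24 -> 24 < 33, search right half
lo=5, hi=8, mid=6, arr[mid]=28 -> 28 < 33, search right half
lo=7, hi=8, mid=7, arr[mid]=29 -> 29 < 33, search right half
lo=8, hi=8, mid=8, arr[mid]=33 -> Found target at index 8!

Binary search finds 33 at index 8 after 5 comparisons. The search repeatedly halves the search space by comparing with the middle element.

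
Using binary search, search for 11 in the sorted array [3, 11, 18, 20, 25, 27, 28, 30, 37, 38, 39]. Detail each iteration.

Binary search for 11 in [3, 11, 18, 20, 25, 27, 28, 30, 37, 38, 39]:

lo=0, hi=10, mid=5, arr[mid]=27 -> 27 > 11, search left half
lo=0, hi=4, mid=2, arr[mid]=18 -> 18 > 11, search left half
lo=0, hi=1, mid=0, arr[mid]=3 -> 3 < 11, search right half
lo=1, hi=1, mid=1, arr[mid]=11 -> Found target at index 1!

Binary search finds 11 at index 1 after 4 comparisons. The search repeatedly halves the search space by comparing with the middle element.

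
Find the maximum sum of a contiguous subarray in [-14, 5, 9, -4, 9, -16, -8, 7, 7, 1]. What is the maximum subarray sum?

Using Kadane's algorithm on [-14, 5, 9, -4, 9, -16, -8, 7, 7, 1]:

Scanning through the array:
Position 1 (value 5): max_ending_here = 5, max_so_far = 5
Position 2 (value 9): max_ending_here = 14, max_so_far = 14
Position 3 (value -4): max_ending_here = 10, max_so_far = 14
Position 4 (value 9): max_ending_here = 19, max_so_far = 19
Position 5 (value -16): max_ending_here = 3, max_so_far = 19
Position 6 (value -8): max_ending_here = -5, max_so_far = 19
Position 7 (value 7): max_ending_here = 7, max_so_far = 19
Position 8 (value 7): max_ending_here = 14, max_so_far = 19
Position 9 (value 1): max_ending_here = 15, max_so_far = 19

Maximum subarray: [5, 9, -4, 9]
Maximum sum: 19

The maximum subarray is [5, 9, -4, 9] with sum 19. This subarray runs from index 1 to index 4.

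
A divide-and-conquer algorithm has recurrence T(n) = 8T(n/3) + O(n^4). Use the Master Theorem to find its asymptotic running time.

Master Theorem for T(n) = 8T(n/3) + O(n^4):

a = 8, b = 3, c = 4
log_b(a) = log_3(8) = 1.8928

Case 3: c = 4 > log_3(8) = 1.8928
T(n) = O(n^4) = O(n^4)

For T(n) = 8T(n/3) + O(n^4): log_3(8) = 1.8928. This is Case 3 of the Master Theorem (c > log_b(a), work dominated by root), giving O(n^4).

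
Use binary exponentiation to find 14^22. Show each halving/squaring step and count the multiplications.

Computing 14^22 by squaring (build up from 14^1; each line after the first costs one multiplication):

14^1 = 14
14^2 = (14^1)^2 = 14^2 = 196
14^4 = (14^2)^2 = 196^2 = 38416
14^5 = 14 * 14^4 = 14 * 38416 = 537824
14^10 = (14^5)^2 = 537824^2 = 289254654976
14^11 = 14 * 14^10 = 14 * 289254654976 = 4049565169664
14^22 = (14^11)^2 = 4049565169664^2 = 16398978063355821105872896

Result: 16398978063355821105872896
Multiplications needed: 6 (6 lines after 14^1)

14^22 = 16398978063355821105872896. Using exponentiation by squaring, this requires 6 multiplications. The key idea: if the exponent is even, square the half-power; if odd, multiply by the base once.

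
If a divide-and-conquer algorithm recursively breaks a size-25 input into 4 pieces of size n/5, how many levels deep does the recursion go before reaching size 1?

For divide and conquer with division factor 5:

Problem sizes at each level:
Level 0: 25
Level 1: 5
Level 2: 1

The root is level 0 and the size-1 base case is level 2 (the tree spans levels 0 through 2, i.e. 3 levels counting the root), so the depth is the number of divisions: log_5(25) = 2

The recursion tree depth is log_5(25) = 2. At each level, the problem size is divided by 5, so it takes 2 divisions to reduce to a base case of size 1. The algorithm makes 4 recursive calls at each level.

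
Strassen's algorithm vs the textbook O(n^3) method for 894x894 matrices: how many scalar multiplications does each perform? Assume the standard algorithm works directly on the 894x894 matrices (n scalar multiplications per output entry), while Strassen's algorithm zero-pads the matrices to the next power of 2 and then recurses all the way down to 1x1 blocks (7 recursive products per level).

Matrix multiplication for 894x894 matrices:

Strassen's algorithm requires power-of-2 dimensions. Pad 894x894 to 1024x1024 (next power of 2).

Standard algorithm: 894^3 = 714516984 multiplications
Strassen's algorithm: 7^(log2(1024)) = 7^10 = 282475249 multiplications
Savings: 714516984 - 282475249 = 432041735 multiplications

Standard: 714516984 multiplications (894^3). Strassen: 282475249 multiplications (7^10, after padding to 1024x1024). Strassen reduces 8 recursive multiplications to 7 at each level.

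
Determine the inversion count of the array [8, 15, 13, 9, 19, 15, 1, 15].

Finding inversions in [8, 15, 13, 9, 19, 15, 1, 15]:

(0, 6): arr[0]=8 > arr[6]=1
(1, 2): arr[1]=15 > arr[2]=13
(1, 3): arr[1]=15 > arr[3]=9
(1, 6): arr[1]=15 > arr[6]=1
(2, 3): arr[2]=13 > arr[3]=9
(2, 6): arr[2]=13 > arr[6]=1
(3, 6): arr[3]=9 > arr[6]=1
(4, 5): arr[4]=19 > arr[5]=15
(4, 6): arr[4]=19 > arr[6]=1
(4, 7): arr[4]=19 > arr[7]=15
(5, 6): arr[5]=15 > arr[6]=1

Total inversions: 11

The array has 11 inversion(s): (0,6), (1,2), (1,3), (1,6), (2,3), (2,6), (3,6), (4,5), (4,6), (4,7), (5,6). Each pair (i,j) satisfies i < j and arr[i] > arr[j].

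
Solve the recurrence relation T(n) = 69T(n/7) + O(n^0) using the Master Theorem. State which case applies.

Master Theorem for T(n) = 69T(n/7) + O(n^0):

a = 69, b = 7, c = 0
log_b(a) = log_7(69) = 2.1759

Case 1: c = 0 < log_7(69) = 2.1759
T(n) = O(n^(log_7 69))

For T(n) = 69T(n/7) + O(n^0): log_7(69) = 2.1759. This is Case 1 of the Master Theorem (c < log_b(a), work dominated by leaves), giving O(n^(log_7 69)).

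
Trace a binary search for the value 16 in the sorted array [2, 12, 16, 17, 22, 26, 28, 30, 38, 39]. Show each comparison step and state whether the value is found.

Binary search for 16 in [2, 12, 16, 17, 22, 26, 28, 30, 38, 39]:

lo=0, hi=9, mid=4, arr[mid]=22 -> 22 > 16, search left half
lo=0, hi=3, mid=1, arr[mid]=12 -> 12 < 16, search right half
lo=2, hi=3, mid=2, arr[mid]=16 -> Found target at index 2!

Binary search finds 16 at index 2 after 3 comparisons. The search repeatedly halves the search space by comparing with the middle element.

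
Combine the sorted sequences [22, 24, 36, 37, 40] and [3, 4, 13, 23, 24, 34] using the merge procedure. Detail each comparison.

Merging process:

Compare 22 vs 3: take 3 from right. Merged: [3]
Compare 22 vs 4: take 4 from right. Merged: [3, 4]
Compare 22 vs 13: take 13 from right. Merged: [3, 4, 13]
Compare 22 vs 23: take 22 from left. Merged: [3, 4, 13, 22]
Compare 24 vs 23: take 23 from right. Merged: [3, 4, 13, 22, 23]
Compare 24 vs 24: take 24 from left. Merged: [3, 4, 13, 22, 23, 24]
Compare 36 vs 24: take 24 from right. Merged: [3, 4, 13, 22, 23, 24, 24]
Compare 36 vs 34: take 34 from right. Merged: [3, 4, 13, 22, 23, 24, 24, 34]
Append remaining from left: [36, 37, 40]. Merged: [3, 4, 13, 22, 23, 24, 24, 34, 36, 37, 40]

Final merged array: [3, 4, 13, 22, 23, 24, 24, 34, 36, 37, 40]
Total comparisons: 8

The merged array is [3, 4, 13, 22, 23, 24, 24, 34, 36, 37, 40], requiring 8 comparisons. The merge step runs in O(n) time where n is the total number of elements.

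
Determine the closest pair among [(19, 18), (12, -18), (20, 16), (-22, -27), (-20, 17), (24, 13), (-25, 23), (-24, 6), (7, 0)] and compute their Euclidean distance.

Computing all pairwise distances among 9 points:

d((19, 18), (12, -18)) = 36.6742
d((19, 18), (20, 16)) = 2.2361 <-- minimum
d((19, 18), (-22, -27)) = 60.8769
d((19, 18), (-20, 17)) = 39.0128
d((19, 18), (24, 13)) = 7.0711
d((19, 18), (-25, 23)) = 44.2832
d((19, 18), (-24, 6)) = 44.643
d((19, 18), (7, 0)) = 21.6333
d((12, -18), (20, 16)) = 34.9285
d((12, -18), (-22, -27)) = 35.171
d((12, -18), (-20, 17)) = 47.4236
d((12, -18), (24, 13)) = 33.2415
d((12, -18), (-25, 23)) = 55.2268
d((12, -18), (-24, 6)) = 43.2666
d((12, -18), (7, 0)) = 18.6815
d((20, 16), (-22, -27)) = 60.1082
d((20, 16), (-20, 17)) = 40.0125
d((20, 16), (24, 13)) = 5.0
d((20, 16), (-25, 23)) = 45.5412
d((20, 16), (-24, 6)) = 45.1221
d((20, 16), (7, 0)) = 20.6155
d((-22, -27), (-20, 17)) = 44.0454
d((-22, -27), (24, 13)) = 60.959
d((-22, -27), (-25, 23)) = 50.0899
d((-22, -27), (-24, 6)) = 33.0606
d((-22, -27), (7, 0)) = 39.6232
d((-20, 17), (24, 13)) = 44.1814
d((-20, 17), (-25, 23)) = 7.8102
d((-20, 17), (-24, 6)) = 11.7047
d((-20, 17), (7, 0)) = 31.9061
d((24, 13), (-25, 23)) = 50.01
d((24, 13), (-24, 6)) = 48.5077
d((24, 13), (7, 0)) = 21.4009
d((-25, 23), (-24, 6)) = 17.0294
d((-25, 23), (7, 0)) = 39.4081
d((-24, 6), (7, 0)) = 31.5753

Closest pair: (19, 18) and (20, 16) with distance 2.2361

The closest pair is (19, 18) and (20, 16) with Euclidean distance 2.2361. For 9 points, brute-force pairwise comparison is shown above. For large n, the divide-and-conquer algorithm (sort by x, recurse on halves, check the dividing strip) achieves O(n log n).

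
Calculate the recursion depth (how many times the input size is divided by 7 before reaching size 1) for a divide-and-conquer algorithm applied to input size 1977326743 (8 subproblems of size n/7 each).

For divide and conquer with division factor 7:

Problem sizes at each level:
Level 0: 1977326743
Level 1: 282475249
Level 2: 40353607
Level 3: 5764801
Level 4: 823543
Level 5: 117649
Level 6: 16807
Level 7: 2401
Level 8: 343
Level 9: 49
Level 10: 7
Level 11: 1

The root is level 0 and the size-1 base case is level 11 (the tree spans levels 0 through 11, i.e. 12 levels counting the root), so the depth is the number of divisions: log_7(1977326743) = 11

The recursion tree depth is log_7(1977326743) = 11. At each level, the problem size is divided by 7, so it takes 11 divisions to reduce to a base case of size 1. The algorithm makes 8 recursive calls at each level.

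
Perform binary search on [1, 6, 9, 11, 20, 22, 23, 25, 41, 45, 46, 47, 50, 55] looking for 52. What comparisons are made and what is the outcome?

Binary search for 52 in [1, 6, 9, 11, 20, 22, 23, 25, 41, 45, 46, 47, 50, 55]:

lo=0, hi=13, mid=6, arr[mid]=23 -> 23 < 52, search right half
lo=7, hi=13, mid=10, arr[mid]=46 -> 46 < 52, search right half
lo=11, hi=13, mid=12, arr[mid]=50 -> 50 < 52, search right half
lo=13, hi=13, mid=13, arr[mid]=55 -> 55 > 52, search left half
lo=13 > hi=12, target 52 not found

Binary search determines that 52 is not in the array after 4 comparisons. The search space was exhausted without finding the target.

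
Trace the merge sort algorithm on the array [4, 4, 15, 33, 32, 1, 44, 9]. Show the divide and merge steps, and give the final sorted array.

Merge sort trace:

Split: [4, 4, 15, 33, 32, 1, 44, 9] -> [4, 4, 15, 33] and [32, 1, 44, 9]
  Split: [4, 4, 15, 33] -> [4, 4] and [15, 33]
    Split: [4, 4] -> [4] and [4]
    Merge: [4] + [4] -> [4, 4]
    Split: [15, 33] -> [15] and [33]
    Merge: [15] + [33] -> [15, 33]
  Merge: [4, 4] + [15, 33] -> [4, 4, 15, 33]
  Split: [32, 1, 44, 9] -> [32, 1] and [44, 9]
    Split: [32, 1] -> [32] and [1]
    Merge: [32] + [1] -> [1, 32]
    Split: [44, 9] -> [44] and [9]
    Merge: [44] + [9] -> [9, 44]
  Merge: [1, 32] + [9, 44] -> [1, 9, 32, 44]
Merge: [4, 4, 15, 33] + [1, 9, 32, 44] -> [1, 4, 4, 9, 15, 32, 33, 44]

Final sorted array: [1, 4, 4, 9, 15, 32, 33, 44]

The merge sort proceeds by recursively splitting the array and merging sorted halves.
After all merges, the sorted array is [1, 4, 4, 9, 15, 32, 33, 44].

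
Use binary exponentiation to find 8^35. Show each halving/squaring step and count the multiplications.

Computing 8^35 by squaring (build up from 8^1; each line after the first costs one multiplication):

8^1 = 8
8^2 = (8^1)^2 = 8^2 = 64
8^4 = (8^2)^2 = 64^2 = 4096
8^8 = (8^4)^2 = 4096^2 = 16777216
8^16 = (8^8)^2 = 16777216^2 = 281474976710656
8^17 = 8 * 8^16 = 8 * 281474976710656 = 2251799813685248
8^34 = (8^17)^2 = 2251799813685248^2 = 5070602400912917605986812821504
8^35 = 8 * 8^34 = 8 * 5070602400912917605986812821504 = 40564819207303340847894502572032

Result: 40564819207303340847894502572032
Multiplications needed: 7 (7 lines after 8^1)

8^35 = 40564819207303340847894502572032. Using exponentiation by squaring, this requires 7 multiplications. The key idea: if the exponent is even, square the half-power; if odd, multiply by the base once.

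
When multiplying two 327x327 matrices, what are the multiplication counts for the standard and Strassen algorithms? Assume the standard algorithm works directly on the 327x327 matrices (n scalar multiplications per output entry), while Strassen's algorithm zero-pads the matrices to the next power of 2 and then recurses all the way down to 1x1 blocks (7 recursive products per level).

Matrix multiplication for 327x327 matrices:

Strassen's algorithm requires power-of-2 dimensions. Pad 327x327 to 512x512 (next power of 2).

Standard algorithm: 327^3 = 34965783 multiplications
Strassen's algorithm: 7^(log2(512)) = 7^9 = 40353607 multiplications
Difference: 34965783 - 40353607 = -5387824 (Strassen uses MORE here due to padding overhead — for small or just-over-power-of-2 n, padding can outweigh the per-level savings)

Standard: 34965783 multiplications (327^3). Strassen: 40353607 multiplications (7^9, after padding to 512x512). Strassen reduces 8 recursive multiplications to 7 at each level.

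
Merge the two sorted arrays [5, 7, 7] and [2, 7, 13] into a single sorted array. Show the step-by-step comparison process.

Merging process:

Compare 5 vs 2: take 2 from right. Merged: [2]
Compare 5 vs 7: take 5 from left. Merged: [2, 5]
Compare 7 vs 7: take 7 from left. Merged: [2, 5, 7]
Compare 7 vs 7: take 7 from left. Merged: [2, 5, 7, 7]
Append remaining from right: [7, 13]. Merged: [2, 5, 7, 7, 7, 13]

Final merged array: [2, 5, 7, 7, 7, 13]
Total comparisons: 4

The merged array is [2, 5, 7, 7, 7, 13], requiring 4 comparisons. The merge step runs in O(n) time where n is the total number of elements.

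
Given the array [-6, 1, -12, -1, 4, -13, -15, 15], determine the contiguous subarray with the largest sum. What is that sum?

Using Kadane's algorithm on [-6, 1, -12, -1, 4, -13, -15, 15]:

Scanning through the array:
Position 1 (value 1): max_ending_here = 1, max_so_far = 1
Position 2 (value -12): max_ending_here = -11, max_so_far = 1
Position 3 (value -1): max_ending_here = -1, max_so_far = 1
Position 4 (value 4): max_ending_here = 4, max_so_far = 4
Position 5 (value -13): max_ending_here = -9, max_so_far = 4
Position 6 (value -15): max_ending_here = -15, max_so_far = 4
Position 7 (value 15): max_ending_here = 15, max_so_far = 15

Maximum subarray: [15]
Maximum sum: 15

The maximum subarray is [15] with sum 15. This subarray runs from index 7 to index 7.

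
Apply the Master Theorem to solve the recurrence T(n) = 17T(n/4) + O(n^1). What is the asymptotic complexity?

Master Theorem for T(n) = 17T(n/4) + O(n^1):

a = 17, b = 4, c = 1
log_b(a) = log_4(17) = 2.0437

Case 1: c = 1 < log_4(17) = 2.0437
T(n) = O(n^(log_4 17))

For T(n) = 17T(n/4) + O(n^1): log_4(17) = 2.0437. This is Case 1 of the Master Theorem (c < log_b(a), work dominated by leaves), giving O(n^(log_4 17)).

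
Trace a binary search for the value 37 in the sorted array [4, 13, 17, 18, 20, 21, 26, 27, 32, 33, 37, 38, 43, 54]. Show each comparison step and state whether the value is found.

Binary search for 37 in [4, 13, 17, 18, 20, 21, 26, 27, 32, 33, 37, 38, 43, 54]:

lo=0, hi=13, mid=6, arr[mid]=26 -> 26 < 37, search right half
lo=7, hi=13, mid=10, arr[mid]=37 -> Found target at index 10!

Binary search finds 37 at index 10 after 2 comparisons. The search repeatedly halves the search space by comparing with the middle element.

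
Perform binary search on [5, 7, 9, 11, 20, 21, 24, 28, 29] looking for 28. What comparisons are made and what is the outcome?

Binary search for 28 in [5, 7, 9, 11, 20, 21, 24, 28, 29]:

lo=0, hi=8, mid=4, arr[mid]=20 -> 20 < 28, search right half
lo=5, hi=8, mid=6, arr[mid]=24 -> 24 < 28, search right half
lo=7, hi=8, mid=7, arr[mid]=28 -> Found target at index 7!

Binary search finds 28 at index 7 after 3 comparisons. The search repeatedly halves the search space by comparing with the middle element.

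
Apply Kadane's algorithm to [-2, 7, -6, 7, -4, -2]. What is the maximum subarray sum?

Using Kadane's algorithm on [-2, 7, -6, 7, -4, -2]:

Scanning through the array:
Position 1 (value 7): max_ending_here = 7, max_so_far = 7
Position 2 (value -6): max_ending_here = 1, max_so_far = 7
Position 3 (value 7): max_ending_here = 8, max_so_far = 8
Position 4 (value -4): max_ending_here = 4, max_so_far = 8
Position 5 (value -2): max_ending_here = 2, max_so_far = 8

Maximum subarray: [7, -6, 7]
Maximum sum: 8

The maximum subarray is [7, -6, 7] with sum 8. This subarray runs from index 1 to index 3.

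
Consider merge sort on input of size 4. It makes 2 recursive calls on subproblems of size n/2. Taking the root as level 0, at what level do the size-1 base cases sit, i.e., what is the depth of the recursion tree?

For divide and conquer with division factor 2:

Problem sizes at each level:
Level 0: 4
Level 1: 2
Level 2: 1

The root is level 0 and the size-1 base case is level 2 (the tree spans levels 0 through 2, i.e. 3 levels counting the root), so the depth is the number of divisions: log_2(4) = 2

The recursion tree depth is log_2(4) = 2. At each level, the problem size is divided by 2, so it takes 2 divisions to reduce to a base case of size 1. The algorithm makes 2 recursive calls at each level.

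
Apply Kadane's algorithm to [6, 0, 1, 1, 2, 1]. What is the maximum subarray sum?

Using Kadane's algorithm on [6, 0, 1, 1, 2, 1]:

Scanning through the array:
Position 1 (value 0): max_ending_here = 6, max_so_far = 6
Position 2 (value 1): max_ending_here = 7, max_so_far = 7
Position 3 (value 1): max_ending_here = 8, max_so_far = 8
Position 4 (value 2): max_ending_here = 10, max_so_far = 10
Position 5 (value 1): max_ending_here = 11, max_so_far = 11

Maximum subarray: [6, 0, 1, 1, 2, 1]
Maximum sum: 11

The maximum subarray is [6, 0, 1, 1, 2, 1] with sum 11. This subarray runs from index 0 to index 5.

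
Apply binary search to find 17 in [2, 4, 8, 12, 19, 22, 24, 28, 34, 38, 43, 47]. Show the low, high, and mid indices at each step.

Binary search for 17 in [2, 4, 8, 12, 19, 22, 24, 28, 34, 38, 43, 47]:

lo=0, hi=11, mid=5, arr[mid]=22 -> 22 > 17, search left half
lo=0, hi=4, mid=2, arr[mid]=8 -> 8 < 17, search right half
lo=3, hi=4, mid=3, arr[mid]=12 -> 12 < 17, search right half
lo=4, hi=4, mid=4, arr[mid]=19 -> 19 > 17, search left half
lo=4 > hi=3, target 17 not found

Binary search determines that 17 is not in the array after 4 comparisons. The search space was exhausted without finding the target.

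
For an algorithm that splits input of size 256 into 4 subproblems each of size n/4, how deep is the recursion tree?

For divide and conquer with division factor 4:

Problem sizes at each level:
Level 0: 256
Level 1: 64
Level 2: 16
Level 3: 4
Level 4: 1

The root is level 0 and the size-1 base case is level 4 (the tree spans levels 0 through 4, i.e. 5 levels counting the root), so the depth is the number of divisions: log_4(256) = 4

The recursion tree depth is log_4(256) = 4. At each level, the problem size is divided by 4, so it takes 4 divisions to reduce to a base case of size 1. The algorithm makes 4 recursive calls at each level.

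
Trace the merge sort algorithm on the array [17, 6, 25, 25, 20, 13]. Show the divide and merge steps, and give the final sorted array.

Merge sort trace:

Split: [17, 6, 25, 25, 20, 13] -> [17, 6, 25] and [25, 20, 13]
  Split: [17, 6, 25] -> [17] and [6, 25]
    Split: [6, 25] -> [6] and [25]
    Merge: [6] + [25] -> [6, 25]
  Merge: [17] + [6, 25] -> [6, 17, 25]
  Split: [25, 20, 13] -> [25] and [20, 13]
    Split: [20, 13] -> [20] and [13]
    Merge: [20] + [13] -> [13, 20]
  Merge: [25] + [13, 20] -> [13, 20, 25]
Merge: [6, 17, 25] + [13, 20, 25] -> [6, 13, 17, 20, 25, 25]

Final sorted array: [6, 13, 17, 20, 25, 25]

The merge sort proceeds by recursively splitting the array and merging sorted halves.
After all merges, the sorted array is [6, 13, 17, 20, 25, 25].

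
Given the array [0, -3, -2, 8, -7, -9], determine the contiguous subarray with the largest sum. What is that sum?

Using Kadane's algorithm on [0, -3, -2, 8, -7, -9]:

Scanning through the array:
Position 1 (value -3): max_ending_here = -3, max_so_far = 0
Position 2 (value -2): max_ending_here = -2, max_so_far = 0
Position 3 (value 8): max_ending_here = 8, max_so_far = 8
Position 4 (value -7): max_ending_here = 1, max_so_far = 8
Position 5 (value -9): max_ending_here = -8, max_so_far = 8

Maximum subarray: [8]
Maximum sum: 8

The maximum subarray is [8] with sum 8. This subarray runs from index 3 to index 3.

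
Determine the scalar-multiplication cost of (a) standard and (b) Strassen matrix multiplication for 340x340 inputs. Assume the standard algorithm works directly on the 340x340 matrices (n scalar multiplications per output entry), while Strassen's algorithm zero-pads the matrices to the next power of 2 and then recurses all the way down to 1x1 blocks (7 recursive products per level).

Matrix multiplication for 340x340 matrices:

Strassen's algorithm requires power-of-2 dimensions. Pad 340x340 to 512x512 (next power of 2).

Standard algorithm: 340^3 = 39304000 multiplications
Strassen's algorithm: 7^(log2(512)) = 7^9 = 40353607 multiplications
Difference: 39304000 - 40353607 = -1049607 (Strassen uses MORE here due to padding overhead — for small or just-over-power-of-2 n, padding can outweigh the per-level savings)

Standard: 39304000 multiplications (340^3). Strassen: 40353607 multiplications (7^9, after padding to 512x512). Strassen reduces 8 recursive multiplications to 7 at each level.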